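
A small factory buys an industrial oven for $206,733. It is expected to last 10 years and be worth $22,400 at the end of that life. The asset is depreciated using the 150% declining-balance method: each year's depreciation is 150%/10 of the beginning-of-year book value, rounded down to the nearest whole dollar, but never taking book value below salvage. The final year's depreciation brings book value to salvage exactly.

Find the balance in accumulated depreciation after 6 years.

$128,761

Depreciable base = $206,733 − $22,400 = $184,333.
Year 1: ⌊$206,733 × 150%/10⌋ = $31,009. Book value $175,724.
Year 2: ⌊$175,724 × 150%/10⌋ = $26,358. Book value $149,366.
Year 3: ⌊$149,366 × 150%/10⌋ = $22,404. Book value $126,962.
Year 4: ⌊$126,962 × 150%/10⌋ = $19,044. Book value $107,918.
Year 5: ⌊$107,918 × 150%/10⌋ = $16,187. Book value $91,731.
Year 6: ⌊$91,731 × 150%/10⌋ = $13,759. Book value $77,972.
Accumulated through year 6 = $206,733 − $77,972 = $128,761.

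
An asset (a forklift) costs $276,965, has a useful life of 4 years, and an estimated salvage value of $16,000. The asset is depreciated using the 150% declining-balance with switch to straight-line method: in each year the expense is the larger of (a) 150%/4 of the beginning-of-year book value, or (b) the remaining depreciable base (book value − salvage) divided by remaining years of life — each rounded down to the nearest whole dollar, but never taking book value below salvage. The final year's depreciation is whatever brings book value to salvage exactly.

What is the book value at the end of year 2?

Depreciable base = $276,965 − $16,000 = $260,965.
Year 1: DB = ⌊$276,965 × 150%/4⌋ = $103,861; SL = ⌊$260,965/4⌋ = $65,241 → take DB $103,861. Book value $173,104.
Year 2: DB = ⌊$173,104 × 150%/4⌋ = $64,914; SL = ⌊$157,104/3⌋ = $52,368 → take DB $64,914. Book value $108,190.

$108,190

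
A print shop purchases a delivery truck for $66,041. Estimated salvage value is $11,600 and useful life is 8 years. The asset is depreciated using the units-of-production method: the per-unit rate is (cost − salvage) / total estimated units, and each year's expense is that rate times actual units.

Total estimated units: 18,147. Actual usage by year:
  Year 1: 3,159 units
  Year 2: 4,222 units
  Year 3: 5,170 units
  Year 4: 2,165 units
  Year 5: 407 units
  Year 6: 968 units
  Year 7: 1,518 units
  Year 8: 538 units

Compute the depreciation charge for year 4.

$6,495

Depreciable base = $66,041 − $11,600 = $54,441.
Rate = $54,441 / 18,147 units = $3 per unit.
Year 1: 3,159 × $3 = $9,477. Book value $56,564.
Year 2: 4,222 × $3 = $12,666. Book value $43,898.
Year 3: 5,170 × $3 = $15,510. Book value $28,388.
Year 4: 2,165 × $3 = $6,495. Book value $21,893.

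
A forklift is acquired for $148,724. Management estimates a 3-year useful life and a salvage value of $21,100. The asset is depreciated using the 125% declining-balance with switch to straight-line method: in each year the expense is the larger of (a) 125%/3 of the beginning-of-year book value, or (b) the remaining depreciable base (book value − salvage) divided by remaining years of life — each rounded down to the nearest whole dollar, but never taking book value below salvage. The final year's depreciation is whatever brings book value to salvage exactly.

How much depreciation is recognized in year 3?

$29,508

Depreciable base = $148,724 − $21,100 = $127,624.
Year 1: DB = ⌊$148,724 × 125%/3⌋ = $61,968; SL = ⌊$127,624/3⌋ = $42,541 → take DB $61,968. Book value $86,756.
Year 2: DB = ⌊$86,756 × 125%/3⌋ = $36,148; SL = ⌊$65,656/2⌋ = $32,828 → take DB $36,148. Book value $50,608.
Year 3 (final): $50,608 − $21,100 = $29,508. Book value $21,100.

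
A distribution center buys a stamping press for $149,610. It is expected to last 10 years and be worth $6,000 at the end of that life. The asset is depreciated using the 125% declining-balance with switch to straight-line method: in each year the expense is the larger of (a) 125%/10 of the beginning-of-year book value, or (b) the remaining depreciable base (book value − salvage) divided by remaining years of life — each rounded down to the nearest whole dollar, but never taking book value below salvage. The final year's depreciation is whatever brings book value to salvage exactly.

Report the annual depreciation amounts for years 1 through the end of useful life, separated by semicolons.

$18,701; $16,363; $14,318; $13,461; $13,461; $13,461; $13,461; $13,461; $13,461; $13,462

Depreciable base = $149,610 − $6,000 = $143,610.
Year 1: DB = ⌊$149,610 × 125%/10⌋ = $18,701; SL = ⌊$143,610/10⌋ = $14,361 → take DB $18,701. Book value $130,909.
Year 2: DB = ⌊$130,909 × 125%/10⌋ = $16,363; SL = ⌊$124,909/9⌋ = $13,878 → take DB $16,363. Book value $114,546.
Year 3: DB = ⌊$114,546 × 125%/10⌋ = $14,318; SL = ⌊$108,546/8⌋ = $13,568 → take DB $14,318. Book value $100,228.
Year 4: DB = ⌊$100,228 × 125%/10⌋ = $12,528; SL = ⌊$94,228/7⌋ = $13,461 → take SL $13,461. Book value $86,767.
Year 5: DB = ⌊$86,767 × 125%/10⌋ = $10,845; SL = ⌊$80,767/6⌋ = $13,461 → take SL $13,461. Book value $73,306.
Year 6: DB = ⌊$73,306 × 125%/10⌋ = $9,163; SL = ⌊$67,306/5⌋ = $13,461 → take SL $13,461. Book value $59,845.
Year 7: DB = ⌊$59,845 × 125%/10⌋ = $7,480; SL = ⌊$53,845/4⌋ = $13,461 → take SL $13,461. Book value $46,384.
Year 8: DB = ⌊$46,384 × 125%/10⌋ = $5,798; SL = ⌊$40,384/3⌋ = $13,461 → take SL $13,461. Book value $32,923.
Year 9: DB = ⌊$32,923 × 125%/10⌋ = $4,115; SL = ⌊$26,923/2⌋ = $13,461 → take SL $13,461. Book value $19,462.
Year 10 (final): $19,462 − $6,000 = $13,462. Book value $6,000.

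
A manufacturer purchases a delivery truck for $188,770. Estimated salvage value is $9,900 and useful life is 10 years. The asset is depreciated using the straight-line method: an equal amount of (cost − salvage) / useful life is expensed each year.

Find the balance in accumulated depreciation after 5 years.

$89,435

Depreciable base = $188,770 − $9,900 = $178,870.
Annual expense = $178,870 / 10 = $17,887.
End of year 1: book value $170,883.
End of year 2: book value $152,996.
End of year 3: book value $135,109.
End of year 4: book value $117,222.
End of year 5: book value $99,335.
Accumulated through year 5 = $188,770 − $99,335 = $89,435.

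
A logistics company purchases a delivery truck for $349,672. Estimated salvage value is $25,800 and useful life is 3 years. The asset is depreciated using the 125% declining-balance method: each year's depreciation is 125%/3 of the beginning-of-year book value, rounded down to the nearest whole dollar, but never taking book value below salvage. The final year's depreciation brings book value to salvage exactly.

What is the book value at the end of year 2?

$118,986

Depreciable base = $349,672 − $25,800 = $323,872.
Year 1: ⌊$349,672 × 125%/3⌋ = $145,696. Book value $203,976.
Year 2: ⌊$203,976 × 125%/3⌋ = $84,990. Book value $118,986.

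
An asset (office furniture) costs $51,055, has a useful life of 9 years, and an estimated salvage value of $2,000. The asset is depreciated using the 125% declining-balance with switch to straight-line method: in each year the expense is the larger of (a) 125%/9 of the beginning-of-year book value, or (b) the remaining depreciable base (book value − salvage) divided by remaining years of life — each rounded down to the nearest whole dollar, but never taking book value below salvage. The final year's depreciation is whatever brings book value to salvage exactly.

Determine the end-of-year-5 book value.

$22,401

Depreciable base = $51,055 − $2,000 = $49,055.
Year 1: DB = ⌊$51,055 × 125%/9⌋ = $7,090; SL = ⌊$49,055/9⌋ = $5,450 → take DB $7,090. Book value $43,965.
Year 2: DB = ⌊$43,965 × 125%/9⌋ = $6,106; SL = ⌊$41,965/8⌋ = $5,245 → take DB $6,106. Book value $37,859.
Year 3: DB = ⌊$37,859 × 125%/9⌋ = $5,258; SL = ⌊$35,859/7⌋ = $5,122 → take DB $5,258. Book value $32,601.
Year 4: DB = ⌊$32,601 × 125%/9⌋ = $4,527; SL = ⌊$30,601/6⌋ = $5,100 → take SL $5,100. Book value $27,501.
Year 5: DB = ⌊$27,501 × 125%/9⌋ = $3,819; SL = ⌊$25,501/5⌋ = $5,100 → take SL $5,100. Book value $22,401.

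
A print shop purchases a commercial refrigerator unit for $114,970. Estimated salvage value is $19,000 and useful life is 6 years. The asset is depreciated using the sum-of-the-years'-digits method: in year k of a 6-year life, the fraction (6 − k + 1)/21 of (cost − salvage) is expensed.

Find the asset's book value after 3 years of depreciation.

$46,420

Depreciable base = $114,970 − $19,000 = $95,970.
Sum of the years' digits = 6+5+4+3+2+1 = 21.
Year 1: $95,970 × 6/21 = $27,420. Book value $87,550.
Year 2: $95,970 × 5/21 = $22,850. Book value $64,700.
Year 3: $95,970 × 4/21 = $18,280. Book value $46,420.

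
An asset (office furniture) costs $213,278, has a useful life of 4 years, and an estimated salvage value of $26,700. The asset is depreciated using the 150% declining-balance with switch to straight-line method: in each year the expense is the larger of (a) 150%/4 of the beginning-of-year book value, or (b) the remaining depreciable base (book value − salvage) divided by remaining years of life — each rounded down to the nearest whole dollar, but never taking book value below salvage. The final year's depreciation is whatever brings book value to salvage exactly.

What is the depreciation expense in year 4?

$25,370

Depreciable base = $213,278 − $26,700 = $186,578.
Year 1: DB = ⌊$213,278 × 150%/4⌋ = $79,979; SL = ⌊$186,578/4⌋ = $46,644 → take DB $79,979. Book value $133,299.
Year 2: DB = ⌊$133,299 × 150%/4⌋ = $49,987; SL = ⌊$106,599/3⌋ = $35,533 → take DB $49,987. Book value $83,312.
Year 3: DB = ⌊$83,312 × 150%/4⌋ = $31,242; SL = ⌊$56,612/2⌋ = $28,306 → take DB $31,242. Book value $52,070.
Year 4 (final): $52,070 − $26,700 = $25,370. Book value $26,700.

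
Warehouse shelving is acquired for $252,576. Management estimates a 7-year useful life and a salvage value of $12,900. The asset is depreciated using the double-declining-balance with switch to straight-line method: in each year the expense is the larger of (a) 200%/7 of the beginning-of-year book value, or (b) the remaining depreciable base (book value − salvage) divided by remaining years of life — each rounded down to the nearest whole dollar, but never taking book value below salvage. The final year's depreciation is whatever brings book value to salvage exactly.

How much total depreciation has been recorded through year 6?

Depreciable base = $252,576 − $12,900 = $239,676.
Year 1: DB = ⌊$252,576 × 200%/7⌋ = $72,164; SL = ⌊$239,676/7⌋ = $34,239 → take DB $72,164. Book value $180,412.
Year 2: DB = ⌊$180,412 × 200%/7⌋ = $51,546; SL = ⌊$167,512/6⌋ = $27,918 → take DB $51,546. Book value $128,866.
Year 3: DB = ⌊$128,866 × 200%/7⌋ = $36,818; SL = ⌊$115,966/5⌋ = $23,193 → take DB $36,818. Book value $92,048.
Year 4: DB = ⌊$92,048 × 200%/7⌋ = $26,299; SL = ⌊$79,148/4⌋ = $19,787 → take DB $26,299. Book value $65,749.
Year 5: DB = ⌊$65,749 × 200%/7⌋ = $18,785; SL = ⌊$52,849/3⌋ = $17,616 → take DB $18,785. Book value $46,964.
Year 6: DB = ⌊$46,964 × 200%/7⌋ = $13,418; SL = ⌊$34,064/2⌋ = $17,032 → take SL $17,032. Book value $29,932.
Accumulated through year 6 = $252,576 − $29,932 = $222,644.

$222,644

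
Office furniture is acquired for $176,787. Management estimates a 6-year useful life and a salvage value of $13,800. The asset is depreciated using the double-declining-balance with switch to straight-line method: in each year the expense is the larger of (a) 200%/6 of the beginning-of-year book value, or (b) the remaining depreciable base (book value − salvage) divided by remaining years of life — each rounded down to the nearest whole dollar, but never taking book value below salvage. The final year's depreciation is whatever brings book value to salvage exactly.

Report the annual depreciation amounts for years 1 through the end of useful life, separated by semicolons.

Depreciable base = $176,787 − $13,800 = $162,987.
Year 1: DB = ⌊$176,787 × 200%/6⌋ = $58,929; SL = ⌊$162,987/6⌋ = $27,164 → take DB $58,929. Book value $117,858.
Year 2: DB = ⌊$117,858 × 200%/6⌋ = $39,286; SL = ⌊$104,058/5⌋ = $20,811 → take DB $39,286. Book value $78,572.
Year 3: DB = ⌊$78,572 × 200%/6⌋ = $26,190; SL = ⌊$64,772/4⌋ = $16,193 → take DB $26,190. Book value $52,382.
Year 4: DB = ⌊$52,382 × 200%/6⌋ = $17,460; SL = ⌊$38,582/3⌋ = $12,860 → take DB $17,460. Book value $34,922.
Year 5: DB = ⌊$34,922 × 200%/6⌋ = $11,640; SL = ⌊$21,122/2⌋ = $10,561 → take DB $11,640. Book value $23,282.
Year 6 (final): $23,282 − $13,800 = $9,482. Book value $13,800.

$58,929; $39,286; $26,190; $17,460; $11,640; $9,482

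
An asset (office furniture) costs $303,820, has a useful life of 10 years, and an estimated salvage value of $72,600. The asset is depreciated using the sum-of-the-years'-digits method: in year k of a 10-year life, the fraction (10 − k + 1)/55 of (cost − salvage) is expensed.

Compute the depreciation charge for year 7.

Depreciable base = $303,820 − $72,600 = $231,220.
Sum of the years' digits = 10+9+8+7+6+5+4+3+2+1 = 55.
Year 1: $231,220 × 10/55 = $42,040. Book value $261,780.
Year 2: $231,220 × 9/55 = $37,836. Book value $223,944.
Year 3: $231,220 × 8/55 = $33,632. Book value $190,312.
Year 4: $231,220 × 7/55 = $29,428. Book value $160,884.
Year 5: $231,220 × 6/55 = $25,224. Book value $135,660.
Year 6: $231,220 × 5/55 = $21,020. Book value $114,640.
Year 7: $231,220 × 4/55 = $16,816. Book value $97,824.

$16,816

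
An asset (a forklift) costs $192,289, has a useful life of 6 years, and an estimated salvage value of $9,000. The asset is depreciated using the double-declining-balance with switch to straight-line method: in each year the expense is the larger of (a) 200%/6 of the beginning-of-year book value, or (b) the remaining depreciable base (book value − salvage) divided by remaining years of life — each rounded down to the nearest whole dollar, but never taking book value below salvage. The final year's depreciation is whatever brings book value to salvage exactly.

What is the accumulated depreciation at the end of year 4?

Depreciable base = $192,289 − $9,000 = $183,289.
Year 1: DB = ⌊$192,289 × 200%/6⌋ = $64,096; SL = ⌊$183,289/6⌋ = $30,548 → take DB $64,096. Book value $128,193.
Year 2: DB = ⌊$128,193 × 200%/6⌋ = $42,731; SL = ⌊$119,193/5⌋ = $23,838 → take DB $42,731. Book value $85,462.
Year 3: DB = ⌊$85,462 × 200%/6⌋ = $28,487; SL = ⌊$76,462/4⌋ = $19,115 → take DB $28,487. Book value $56,975.
Year 4: DB = ⌊$56,975 × 200%/6⌋ = $18,991; SL = ⌊$47,975/3⌋ = $15,991 → take DB $18,991. Book value $37,984.
Accumulated through year 4 = $192,289 − $37,984 = $154,305.

$154,305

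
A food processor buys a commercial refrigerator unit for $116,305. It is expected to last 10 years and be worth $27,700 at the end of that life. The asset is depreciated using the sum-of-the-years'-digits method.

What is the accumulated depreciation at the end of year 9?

$86,994

Depreciable base = $116,305 − $27,700 = $88,605.
Sum of the years' digits = 10+9+8+7+6+5+4+3+2+1 = 55.
Year 1: $88,605 × 10/55 = $16,110. Book value $100,195.
Year 2: $88,605 × 9/55 = $14,499. Book value $85,696.
Year 3: $88,605 × 8/55 = $12,888. Book value $72,808.
Year 4: $88,605 × 7/55 = $11,277. Book value $61,531.
Year 5: $88,605 × 6/55 = $9,666. Book value $51,865.
Year 6: $88,605 × 5/55 = $8,055. Book value $43,810.
Year 7: $88,605 × 4/55 = $6,444. Book value $37,366.
Year 8: $88,605 × 3/55 = $4,833. Book value $32,533.
Year 9: $88,605 × 2/55 = $3,222. Book value $29,311.
Accumulated through year 9 = $116,305 − $29,311 = $86,994.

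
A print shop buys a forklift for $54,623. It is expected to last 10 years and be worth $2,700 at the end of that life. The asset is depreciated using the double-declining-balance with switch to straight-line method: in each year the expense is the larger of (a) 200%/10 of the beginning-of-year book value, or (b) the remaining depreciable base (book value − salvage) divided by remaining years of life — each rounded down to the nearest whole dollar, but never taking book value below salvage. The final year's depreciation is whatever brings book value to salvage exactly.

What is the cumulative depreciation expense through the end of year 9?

Depreciable base = $54,623 − $2,700 = $51,923.
Year 1: DB = ⌊$54,623 × 200%/10⌋ = $10,924; SL = ⌊$51,923/10⌋ = $5,192 → take DB $10,924. Book value $43,699.
Year 2: DB = ⌊$43,699 × 200%/10⌋ = $8,739; SL = ⌊$40,999/9⌋ = $4,555 → take DB $8,739. Book value $34,960.
Year 3: DB = ⌊$34,960 × 200%/10⌋ = $6,992; SL = ⌊$32,260/8⌋ = $4,032 → take DB $6,992. Book value $27,968.
Year 4: DB = ⌊$27,968 × 200%/10⌋ = $5,593; SL = ⌊$25,268/7⌋ = $3,609 → take DB $5,593. Book value $22,375.
Year 5: DB = ⌊$22,375 × 200%/10⌋ = $4,475; SL = ⌊$19,675/6⌋ = $3,279 → take DB $4,475. Book value $17,900.
Year 6: DB = ⌊$17,900 × 200%/10⌋ = $3,580; SL = ⌊$15,200/5⌋ = $3,040 → take DB $3,580. Book value $14,320.
Year 7: DB = ⌊$14,320 × 200%/10⌋ = $2,864; SL = ⌊$11,620/4⌋ = $2,905 → take SL $2,905. Book value $11,415.
Year 8: DB = ⌊$11,415 × 200%/10⌋ = $2,283; SL = ⌊$8,715/3⌋ = $2,905 → take SL $2,905. Book value $8,510.
Year 9: DB = ⌊$8,510 × 200%/10⌋ = $1,702; SL = ⌊$5,810/2⌋ = $2,905 → take SL $2,905. Book value $5,605.
Accumulated through year 9 = $54,623 − $5,605 = $49,018.

$49,018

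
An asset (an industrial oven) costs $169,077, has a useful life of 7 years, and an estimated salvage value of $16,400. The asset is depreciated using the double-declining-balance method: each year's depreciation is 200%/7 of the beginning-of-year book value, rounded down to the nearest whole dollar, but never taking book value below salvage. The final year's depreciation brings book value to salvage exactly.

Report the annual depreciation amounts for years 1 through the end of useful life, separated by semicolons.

Depreciable base = $169,077 − $16,400 = $152,677.
Year 1: ⌊$169,077 × 200%/7⌋ = $48,307. Book value $120,770.
Year 2: ⌊$120,770 × 200%/7⌋ = $34,505. Book value $86,265.
Year 3: ⌊$86,265 × 200%/7⌋ = $24,647. Book value $61,618.
Year 4: ⌊$61,618 × 200%/7⌋ = $17,605. Book value $44,013.
Year 5: ⌊$44,013 × 200%/7⌋ = $12,575. Book value $31,438.
Year 6: ⌊$31,438 × 200%/7⌋ = $8,982. Book value $22,456.
Year 7 (final): $22,456 − $16,400 = $6,056. Book value $16,400.

$48,307; $34,505; $24,647; $17,605; $12,575; $8,982; $6,056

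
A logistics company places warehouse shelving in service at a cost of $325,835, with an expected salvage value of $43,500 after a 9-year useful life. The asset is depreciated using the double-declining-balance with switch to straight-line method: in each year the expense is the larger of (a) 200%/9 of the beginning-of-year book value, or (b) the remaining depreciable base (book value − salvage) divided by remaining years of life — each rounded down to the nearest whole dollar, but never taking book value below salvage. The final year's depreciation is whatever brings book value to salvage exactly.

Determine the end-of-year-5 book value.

$92,743

Depreciable base = $325,835 − $43,500 = $282,335.
Year 1: DB = ⌊$325,835 × 200%/9⌋ = $72,407; SL = ⌊$282,335/9⌋ = $31,370 → take DB $72,407. Book value $253,428.
Year 2: DB = ⌊$253,428 × 200%/9⌋ = $56,317; SL = ⌊$209,928/8⌋ = $26,241 → take DB $56,317. Book value $197,111.
Year 3: DB = ⌊$197,111 × 200%/9⌋ = $43,802; SL = ⌊$153,611/7⌋ = $21,944 → take DB $43,802. Book value $153,309.
Year 4: DB = ⌊$153,309 × 200%/9⌋ = $34,068; SL = ⌊$109,809/6⌋ = $18,301 → take DB $34,068. Book value $119,241.
Year 5: DB = ⌊$119,241 × 200%/9⌋ = $26,498; SL = ⌊$75,741/5⌋ = $15,148 → take DB $26,498. Book value $92,743.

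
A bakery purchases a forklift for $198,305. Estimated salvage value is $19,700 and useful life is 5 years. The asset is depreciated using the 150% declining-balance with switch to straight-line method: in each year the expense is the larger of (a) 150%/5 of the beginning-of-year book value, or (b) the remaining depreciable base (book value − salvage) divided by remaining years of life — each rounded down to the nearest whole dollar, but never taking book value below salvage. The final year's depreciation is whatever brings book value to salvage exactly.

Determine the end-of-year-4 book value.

$43,860

Depreciable base = $198,305 − $19,700 = $178,605.
Year 1: DB = ⌊$198,305 × 150%/5⌋ = $59,491; SL = ⌊$178,605/5⌋ = $35,721 → take DB $59,491. Book value $138,814.
Year 2: DB = ⌊$138,814 × 150%/5⌋ = $41,644; SL = ⌊$119,114/4⌋ = $29,778 → take DB $41,644. Book value $97,170.
Year 3: DB = ⌊$97,170 × 150%/5⌋ = $29,151; SL = ⌊$77,470/3⌋ = $25,823 → take DB $29,151. Book value $68,019.
Year 4: DB = ⌊$68,019 × 150%/5⌋ = $20,405; SL = ⌊$48,319/2⌋ = $24,159 → take SL $24,159. Book value $43,860.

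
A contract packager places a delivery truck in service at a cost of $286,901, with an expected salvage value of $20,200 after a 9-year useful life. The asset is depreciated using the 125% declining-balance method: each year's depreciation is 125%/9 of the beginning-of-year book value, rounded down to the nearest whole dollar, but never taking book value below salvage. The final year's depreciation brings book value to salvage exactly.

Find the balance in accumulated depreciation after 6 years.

Depreciable base = $286,901 − $20,200 = $266,701.
Year 1: ⌊$286,901 × 125%/9⌋ = $39,847. Book value $247,054.
Year 2: ⌊$247,054 × 125%/9⌋ = $34,313. Book value $212,741.
Year 3: ⌊$212,741 × 125%/9⌋ = $29,547. Book value $183,194.
Year 4: ⌊$183,194 × 125%/9⌋ = $25,443. Book value $157,751.
Year 5: ⌊$157,751 × 125%/9⌋ = $21,909. Book value $135,842.
Year 6: ⌊$135,842 × 125%/9⌋ = $18,866. Book value $116,976.
Accumulated through year 6 = $286,901 − $116,976 = $169,925.

$169,925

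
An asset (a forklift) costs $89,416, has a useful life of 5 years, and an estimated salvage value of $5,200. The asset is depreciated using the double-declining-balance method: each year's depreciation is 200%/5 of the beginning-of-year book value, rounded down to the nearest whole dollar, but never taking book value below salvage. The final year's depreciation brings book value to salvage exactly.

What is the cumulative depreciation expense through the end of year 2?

$57,226

Depreciable base = $89,416 − $5,200 = $84,216.
Year 1: ⌊$89,416 × 200%/5⌋ = $35,766. Book value $53,650.
Year 2: ⌊$53,650 × 200%/5⌋ = $21,460. Book value $32,190.
Accumulated through year 2 = $89,416 − $32,190 = $57,226.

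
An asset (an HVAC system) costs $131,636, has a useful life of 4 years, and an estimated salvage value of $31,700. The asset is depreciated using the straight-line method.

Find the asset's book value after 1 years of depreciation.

$106,652

Depreciable base = $131,636 − $31,700 = $99,936.
Annual expense = $99,936 / 4 = $24,984.
End of year 1: book value $106,652.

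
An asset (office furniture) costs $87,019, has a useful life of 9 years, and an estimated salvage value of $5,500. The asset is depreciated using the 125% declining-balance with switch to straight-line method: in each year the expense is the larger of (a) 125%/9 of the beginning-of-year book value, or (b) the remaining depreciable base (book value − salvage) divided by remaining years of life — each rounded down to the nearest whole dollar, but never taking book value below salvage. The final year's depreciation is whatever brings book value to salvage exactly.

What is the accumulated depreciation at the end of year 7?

$64,830

Depreciable base = $87,019 − $5,500 = $81,519.
Year 1: DB = ⌊$87,019 × 125%/9⌋ = $12,085; SL = ⌊$81,519/9⌋ = $9,057 → take DB $12,085. Book value $74,934.
Year 2: DB = ⌊$74,934 × 125%/9⌋ = $10,407; SL = ⌊$69,434/8⌋ = $8,679 → take DB $10,407. Book value $64,527.
Year 3: DB = ⌊$64,527 × 125%/9⌋ = $8,962; SL = ⌊$59,027/7⌋ = $8,432 → take DB $8,962. Book value $55,565.
Year 4: DB = ⌊$55,565 × 125%/9⌋ = $7,717; SL = ⌊$50,065/6⌋ = $8,344 → take SL $8,344. Book value $47,221.
Year 5: DB = ⌊$47,221 × 125%/9⌋ = $6,558; SL = ⌊$41,721/5⌋ = $8,344 → take SL $8,344. Book value $38,877.
Year 6: DB = ⌊$38,877 × 125%/9⌋ = $5,399; SL = ⌊$33,377/4⌋ = $8,344 → take SL $8,344. Book value $30,533.
Year 7: DB = ⌊$30,533 × 125%/9⌋ = $4,240; SL = ⌊$25,033/3⌋ = $8,344 → take SL $8,344. Book value $22,189.
Accumulated through year 7 = $87,019 − $22,189 = $64,830.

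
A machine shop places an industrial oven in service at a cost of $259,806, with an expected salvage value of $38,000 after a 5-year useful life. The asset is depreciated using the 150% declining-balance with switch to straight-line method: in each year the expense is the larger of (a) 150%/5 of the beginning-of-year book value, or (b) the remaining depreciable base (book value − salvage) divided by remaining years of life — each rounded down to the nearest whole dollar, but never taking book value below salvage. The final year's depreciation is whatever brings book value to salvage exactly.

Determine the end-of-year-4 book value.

$62,381

Depreciable base = $259,806 − $38,000 = $221,806.
Year 1: DB = ⌊$259,806 × 150%/5⌋ = $77,941; SL = ⌊$221,806/5⌋ = $44,361 → take DB $77,941. Book value $181,865.
Year 2: DB = ⌊$181,865 × 150%/5⌋ = $54,559; SL = ⌊$143,865/4⌋ = $35,966 → take DB $54,559. Book value $127,306.
Year 3: DB = ⌊$127,306 × 150%/5⌋ = $38,191; SL = ⌊$89,306/3⌋ = $29,768 → take DB $38,191. Book value $89,115.
Year 4: DB = ⌊$89,115 × 150%/5⌋ = $26,734; SL = ⌊$51,115/2⌋ = $25,557 → take DB $26,734. Book value $62,381.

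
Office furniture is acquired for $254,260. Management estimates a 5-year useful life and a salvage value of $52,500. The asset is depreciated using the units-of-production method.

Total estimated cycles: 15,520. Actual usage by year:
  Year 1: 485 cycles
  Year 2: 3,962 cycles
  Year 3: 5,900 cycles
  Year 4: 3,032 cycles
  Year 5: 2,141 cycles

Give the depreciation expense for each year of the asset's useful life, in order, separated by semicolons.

Depreciable base = $254,260 − $52,500 = $201,760.
Rate = $201,760 / 15,520 cycles = $13 per cycle.
Year 1: 485 × $13 = $6,305. Book value $247,955.
Year 2: 3,962 × $13 = $51,506. Book value $196,449.
Year 3: 5,900 × $13 = $76,700. Book value $119,749.
Year 4: 3,032 × $13 = $39,416. Book value $80,333.
Year 5: 2,141 × $13 = $27,833. Book value $52,500.

$6,305; $51,506; $76,700; $39,416; $27,833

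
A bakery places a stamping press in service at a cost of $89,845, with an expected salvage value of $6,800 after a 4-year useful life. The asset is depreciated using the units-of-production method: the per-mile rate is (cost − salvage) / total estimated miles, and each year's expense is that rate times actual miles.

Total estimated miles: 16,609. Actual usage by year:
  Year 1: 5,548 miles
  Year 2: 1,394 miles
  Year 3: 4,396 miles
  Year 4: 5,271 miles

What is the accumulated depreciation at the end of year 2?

Depreciable base = $89,845 − $6,800 = $83,045.
Rate = $83,045 / 16,609 miles = $5 per mile.
Year 1: 5,548 × $5 = $27,740. Book value $62,105.
Year 2: 1,394 × $5 = $6,970. Book value $55,135.
Accumulated through year 2 = $89,845 − $55,135 = $34,710.

$34,710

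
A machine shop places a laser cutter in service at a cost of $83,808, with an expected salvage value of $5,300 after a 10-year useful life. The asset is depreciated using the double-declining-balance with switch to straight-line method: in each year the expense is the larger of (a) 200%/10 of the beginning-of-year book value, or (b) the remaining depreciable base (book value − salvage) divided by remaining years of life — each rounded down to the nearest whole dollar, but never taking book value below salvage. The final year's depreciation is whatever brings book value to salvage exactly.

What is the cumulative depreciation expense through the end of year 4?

Depreciable base = $83,808 − $5,300 = $78,508.
Year 1: DB = ⌊$83,808 × 200%/10⌋ = $16,761; SL = ⌊$78,508/10⌋ = $7,850 → take DB $16,761. Book value $67,047.
Year 2: DB = ⌊$67,047 × 200%/10⌋ = $13,409; SL = ⌊$61,747/9⌋ = $6,860 → take DB $13,409. Book value $53,638.
Year 3: DB = ⌊$53,638 × 200%/10⌋ = $10,727; SL = ⌊$48,338/8⌋ = $6,042 → take DB $10,727. Book value $42,911.
Year 4: DB = ⌊$42,911 × 200%/10⌋ = $8,582; SL = ⌊$37,611/7⌋ = $5,373 → take DB $8,582. Book value $34,329.
Accumulated through year 4 = $83,808 − $34,329 = $49,479.

$49,479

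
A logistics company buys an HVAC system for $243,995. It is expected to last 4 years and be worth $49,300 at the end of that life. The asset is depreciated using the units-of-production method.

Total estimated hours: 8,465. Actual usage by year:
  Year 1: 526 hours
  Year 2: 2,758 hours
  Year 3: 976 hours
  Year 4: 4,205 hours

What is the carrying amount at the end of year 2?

$168,463

Depreciable base = $243,995 − $49,300 = $194,695.
Rate = $194,695 / 8,465 hours = $23 per hour.
Year 1: 526 × $23 = $12,098. Book value $231,897.
Year 2: 2,758 × $23 = $63,434. Book value $168,463.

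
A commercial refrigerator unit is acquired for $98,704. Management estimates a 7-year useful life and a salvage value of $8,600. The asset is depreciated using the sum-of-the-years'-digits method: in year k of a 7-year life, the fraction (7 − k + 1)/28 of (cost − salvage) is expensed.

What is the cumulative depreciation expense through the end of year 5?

$80,450

Depreciable base = $98,704 − $8,600 = $90,104.
Sum of the years' digits = 7+6+5+4+3+2+1 = 28.
Year 1: $90,104 × 7/28 = $22,526. Book value $76,178.
Year 2: $90,104 × 6/28 = $19,308. Book value $56,870.
Year 3: $90,104 × 5/28 = $16,090. Book value $40,780.
Year 4: $90,104 × 4/28 = $12,872. Book value $27,908.
Year 5: $90,104 × 3/28 = $9,654. Book value $18,254.
Accumulated through year 5 = $98,704 − $18,254 = $80,450.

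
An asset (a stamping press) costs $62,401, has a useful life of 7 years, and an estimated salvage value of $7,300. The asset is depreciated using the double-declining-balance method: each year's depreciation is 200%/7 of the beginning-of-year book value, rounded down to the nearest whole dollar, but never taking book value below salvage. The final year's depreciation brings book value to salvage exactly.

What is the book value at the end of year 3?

Depreciable base = $62,401 − $7,300 = $55,101.
Year 1: ⌊$62,401 × 200%/7⌋ = $17,828. Book value $44,573.
Year 2: ⌊$44,573 × 200%/7⌋ = $12,735. Book value $31,838.
Year 3: ⌊$31,838 × 200%/7⌋ = $9,096. Book value $22,742.

$22,742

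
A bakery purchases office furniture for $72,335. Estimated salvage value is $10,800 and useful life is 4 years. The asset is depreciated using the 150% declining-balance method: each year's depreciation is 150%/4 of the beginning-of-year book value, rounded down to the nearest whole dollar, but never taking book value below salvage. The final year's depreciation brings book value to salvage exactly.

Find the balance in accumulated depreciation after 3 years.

Depreciable base = $72,335 − $10,800 = $61,535.
Year 1: ⌊$72,335 × 150%/4⌋ = $27,125. Book value $45,210.
Year 2: ⌊$45,210 × 150%/4⌋ = $16,953. Book value $28,257.
Year 3: ⌊$28,257 × 150%/4⌋ = $10,596. Book value $17,661.
Accumulated through year 3 = $72,335 − $17,661 = $54,674.

$54,674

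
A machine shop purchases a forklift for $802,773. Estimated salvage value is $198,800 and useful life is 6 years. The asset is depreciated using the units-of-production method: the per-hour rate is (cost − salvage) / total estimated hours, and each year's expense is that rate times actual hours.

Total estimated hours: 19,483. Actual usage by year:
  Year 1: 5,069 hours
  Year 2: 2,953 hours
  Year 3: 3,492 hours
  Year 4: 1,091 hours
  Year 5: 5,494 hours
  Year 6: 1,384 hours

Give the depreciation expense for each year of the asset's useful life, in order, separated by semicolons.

Depreciable base = $802,773 − $198,800 = $603,973.
Rate = $603,973 / 19,483 hours = $31 per hour.
Year 1: 5,069 × $31 = $157,139. Book value $645,634.
Year 2: 2,953 × $31 = $91,543. Book value $554,091.
Year 3: 3,492 × $31 = $108,252. Book value $445,839.
Year 4: 1,091 × $31 = $33,821. Book value $412,018.
Year 5: 5,494 × $31 = $170,314. Book value $241,704.
Year 6: 1,384 × $31 = $42,904. Book value $198,800.

$157,139; $91,543; $108,252; $33,821; $170,314; $42,904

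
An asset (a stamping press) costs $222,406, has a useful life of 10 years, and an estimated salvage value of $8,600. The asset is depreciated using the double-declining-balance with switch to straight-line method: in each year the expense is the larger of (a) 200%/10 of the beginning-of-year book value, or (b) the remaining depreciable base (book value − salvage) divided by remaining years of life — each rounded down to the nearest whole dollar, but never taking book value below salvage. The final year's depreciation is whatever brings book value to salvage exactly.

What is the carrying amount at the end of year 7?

$45,878

Depreciable base = $222,406 − $8,600 = $213,806.
Year 1: DB = ⌊$222,406 × 200%/10⌋ = $44,481; SL = ⌊$213,806/10⌋ = $21,380 → take DB $44,481. Book value $177,925.
Year 2: DB = ⌊$177,925 × 200%/10⌋ = $35,585; SL = ⌊$169,325/9⌋ = $18,813 → take DB $35,585. Book value $142,340.
Year 3: DB = ⌊$142,340 × 200%/10⌋ = $28,468; SL = ⌊$133,740/8⌋ = $16,717 → take DB $28,468. Book value $113,872.
Year 4: DB = ⌊$113,872 × 200%/10⌋ = $22,774; SL = ⌊$105,272/7⌋ = $15,038 → take DB $22,774. Book value $91,098.
Year 5: DB = ⌊$91,098 × 200%/10⌋ = $18,219; SL = ⌊$82,498/6⌋ = $13,749 → take DB $18,219. Book value $72,879.
Year 6: DB = ⌊$72,879 × 200%/10⌋ = $14,575; SL = ⌊$64,279/5⌋ = $12,855 → take DB $14,575. Book value $58,304.
Year 7: DB = ⌊$58,304 × 200%/10⌋ = $11,660; SL = ⌊$49,704/4⌋ = $12,426 → take SL $12,426. Book value $45,878.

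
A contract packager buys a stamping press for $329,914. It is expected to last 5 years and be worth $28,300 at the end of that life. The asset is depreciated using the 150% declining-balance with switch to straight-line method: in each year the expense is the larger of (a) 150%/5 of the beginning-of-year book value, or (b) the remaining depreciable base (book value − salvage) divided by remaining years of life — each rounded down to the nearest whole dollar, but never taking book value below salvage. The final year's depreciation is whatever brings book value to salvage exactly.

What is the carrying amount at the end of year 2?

Depreciable base = $329,914 − $28,300 = $301,614.
Year 1: DB = ⌊$329,914 × 150%/5⌋ = $98,974; SL = ⌊$301,614/5⌋ = $60,322 → take DB $98,974. Book value $230,940.
Year 2: DB = ⌊$230,940 × 150%/5⌋ = $69,282; SL = ⌊$202,640/4⌋ = $50,660 → take DB $69,282. Book value $161,658.

$161,658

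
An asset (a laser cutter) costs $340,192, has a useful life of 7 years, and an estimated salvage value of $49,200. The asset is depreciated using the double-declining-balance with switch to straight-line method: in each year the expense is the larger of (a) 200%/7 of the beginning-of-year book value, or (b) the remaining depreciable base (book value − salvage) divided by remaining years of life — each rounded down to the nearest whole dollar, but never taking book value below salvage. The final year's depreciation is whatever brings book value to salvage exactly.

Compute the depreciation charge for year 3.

$49,590

Depreciable base = $340,192 − $49,200 = $290,992.
Year 1: DB = ⌊$340,192 × 200%/7⌋ = $97,197; SL = ⌊$290,992/7⌋ = $41,570 → take DB $97,197. Book value $242,995.
Year 2: DB = ⌊$242,995 × 200%/7⌋ = $69,427; SL = ⌊$193,795/6⌋ = $32,299 → take DB $69,427. Book value $173,568.
Year 3: DB = ⌊$173,568 × 200%/7⌋ = $49,590; SL = ⌊$124,368/5⌋ = $24,873 → take DB $49,590. Book value $123,978.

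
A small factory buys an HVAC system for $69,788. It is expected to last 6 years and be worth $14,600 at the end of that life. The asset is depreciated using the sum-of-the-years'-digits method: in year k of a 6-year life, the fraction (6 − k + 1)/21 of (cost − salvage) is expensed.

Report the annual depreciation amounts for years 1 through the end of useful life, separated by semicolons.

Depreciable base = $69,788 − $14,600 = $55,188.
Sum of the years' digits = 6+5+4+3+2+1 = 21.
Year 1: $55,188 × 6/21 = $15,768. Book value $54,020.
Year 2: $55,188 × 5/21 = $13,140. Book value $40,880.
Year 3: $55,188 × 4/21 = $10,512. Book value $30,368.
Year 4: $55,188 × 3/21 = $7,884. Book value $22,484.
Year 5: $55,188 × 2/21 = $5,256. Book value $17,228.
Year 6: $55,188 × 1/21 = $2,628. Book value $14,600.

$15,768; $13,140; $10,512; $7,884; $5,256; $2,628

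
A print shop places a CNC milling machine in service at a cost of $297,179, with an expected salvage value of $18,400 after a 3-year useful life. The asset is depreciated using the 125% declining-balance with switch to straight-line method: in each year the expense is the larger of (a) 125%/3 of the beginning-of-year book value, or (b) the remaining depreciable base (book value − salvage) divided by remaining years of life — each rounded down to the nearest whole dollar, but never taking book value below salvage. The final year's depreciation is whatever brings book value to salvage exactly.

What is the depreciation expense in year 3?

Depreciable base = $297,179 − $18,400 = $278,779.
Year 1: DB = ⌊$297,179 × 125%/3⌋ = $123,824; SL = ⌊$278,779/3⌋ = $92,926 → take DB $123,824. Book value $173,355.
Year 2: DB = ⌊$173,355 × 125%/3⌋ = $72,231; SL = ⌊$154,955/2⌋ = $77,477 → take SL $77,477. Book value $95,878.
Year 3 (final): $95,878 − $18,400 = $77,478. Book value $18,400.

$77,478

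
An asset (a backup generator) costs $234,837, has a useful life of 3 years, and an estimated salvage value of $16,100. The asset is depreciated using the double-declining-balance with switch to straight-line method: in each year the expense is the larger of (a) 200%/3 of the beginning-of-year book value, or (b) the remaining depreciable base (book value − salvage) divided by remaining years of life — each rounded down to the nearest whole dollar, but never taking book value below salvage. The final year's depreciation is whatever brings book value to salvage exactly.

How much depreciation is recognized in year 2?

Depreciable base = $234,837 − $16,100 = $218,737.
Year 1: DB = ⌊$234,837 × 200%/3⌋ = $156,558; SL = ⌊$218,737/3⌋ = $72,912 → take DB $156,558. Book value $78,279.
Year 2: DB = ⌊$78,279 × 200%/3⌋ = $52,186; SL = ⌊$62,179/2⌋ = $31,089 → take DB $52,186. Book value $26,093.

$52,186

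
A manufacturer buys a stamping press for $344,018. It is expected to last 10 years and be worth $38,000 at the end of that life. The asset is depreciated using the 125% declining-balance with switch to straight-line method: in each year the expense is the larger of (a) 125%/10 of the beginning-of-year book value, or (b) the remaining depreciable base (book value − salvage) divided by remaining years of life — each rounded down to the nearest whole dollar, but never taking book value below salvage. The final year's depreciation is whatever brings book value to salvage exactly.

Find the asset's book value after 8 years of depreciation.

$92,554

Depreciable base = $344,018 − $38,000 = $306,018.
Year 1: DB = ⌊$344,018 × 125%/10⌋ = $43,002; SL = ⌊$306,018/10⌋ = $30,601 → take DB $43,002. Book value $301,016.
Year 2: DB = ⌊$301,016 × 125%/10⌋ = $37,627; SL = ⌊$263,016/9⌋ = $29,224 → take DB $37,627. Book value $263,389.
Year 3: DB = ⌊$263,389 × 125%/10⌋ = $32,923; SL = ⌊$225,389/8⌋ = $28,173 → take DB $32,923. Book value $230,466.
Year 4: DB = ⌊$230,466 × 125%/10⌋ = $28,808; SL = ⌊$192,466/7⌋ = $27,495 → take DB $28,808. Book value $201,658.
Year 5: DB = ⌊$201,658 × 125%/10⌋ = $25,207; SL = ⌊$163,658/6⌋ = $27,276 → take SL $27,276. Book value $174,382.
Year 6: DB = ⌊$174,382 × 125%/10⌋ = $21,797; SL = ⌊$136,382/5⌋ = $27,276 → take SL $27,276. Book value $147,106.
Year 7: DB = ⌊$147,106 × 125%/10⌋ = $18,388; SL = ⌊$109,106/4⌋ = $27,276 → take SL $27,276. Book value $119,830.
Year 8: DB = ⌊$119,830 × 125%/10⌋ = $14,978; SL = ⌊$81,830/3⌋ = $27,276 → take SL $27,276. Book value $92,554.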